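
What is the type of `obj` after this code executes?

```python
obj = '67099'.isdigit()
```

str.isdigit() returns bool

bool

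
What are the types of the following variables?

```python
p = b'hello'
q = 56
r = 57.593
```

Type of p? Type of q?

p is bytes; q is int

bytes, int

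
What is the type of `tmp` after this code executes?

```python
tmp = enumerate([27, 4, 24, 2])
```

enumerate() returns an enumerate iterator object

enumerate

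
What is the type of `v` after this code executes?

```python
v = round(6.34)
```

round() with no ndigits arg returns int

int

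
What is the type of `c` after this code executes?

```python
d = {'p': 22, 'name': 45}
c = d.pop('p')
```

dict.pop() returns the value (int)

int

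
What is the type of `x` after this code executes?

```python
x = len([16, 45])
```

len() always returns int

int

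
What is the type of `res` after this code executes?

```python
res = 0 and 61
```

'and' returns the first falsy value (0, which is int)

int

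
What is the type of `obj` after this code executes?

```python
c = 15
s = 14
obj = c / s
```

int / int always returns float in Python 3 (15 / 14 = 1.07143)

float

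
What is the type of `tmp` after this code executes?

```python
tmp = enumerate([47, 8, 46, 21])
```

enumerate() returns an enumerate iterator object

enumerate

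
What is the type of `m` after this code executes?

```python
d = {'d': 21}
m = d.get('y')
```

dict.get() returns None when key 'y' is not found and no default given

NoneType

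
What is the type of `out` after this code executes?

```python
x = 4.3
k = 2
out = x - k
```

float - int returns float (4.3 - 2 = 2.3)

float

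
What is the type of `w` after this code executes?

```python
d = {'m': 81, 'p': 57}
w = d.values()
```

.values() returns a dict_values view object

dict_values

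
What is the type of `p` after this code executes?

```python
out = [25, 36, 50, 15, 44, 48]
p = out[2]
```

Indexing a list of ints returns int (out[2] = 50)

int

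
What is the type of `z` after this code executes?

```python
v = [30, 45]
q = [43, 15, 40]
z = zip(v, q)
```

zip() returns a zip iterator object

zip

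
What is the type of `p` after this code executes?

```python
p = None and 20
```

'and' returns first falsy value (None)

NoneType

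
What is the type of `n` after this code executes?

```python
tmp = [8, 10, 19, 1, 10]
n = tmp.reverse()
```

list.reverse() returns None

NoneType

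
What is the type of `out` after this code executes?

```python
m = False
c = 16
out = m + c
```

bool + int returns int (False is 0, so 0 + 16 = 16)

int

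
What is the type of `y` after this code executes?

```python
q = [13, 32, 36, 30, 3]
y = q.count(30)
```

list.count() returns int

int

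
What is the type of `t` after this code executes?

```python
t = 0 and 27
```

'and' returns the first falsy value (0, which is int)

int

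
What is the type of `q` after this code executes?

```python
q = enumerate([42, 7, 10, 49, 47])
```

enumerate() returns an enumerate iterator object

enumerate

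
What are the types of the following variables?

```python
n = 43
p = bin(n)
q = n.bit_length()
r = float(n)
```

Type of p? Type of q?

bin() returns str; int.bit_length() returns int

str, int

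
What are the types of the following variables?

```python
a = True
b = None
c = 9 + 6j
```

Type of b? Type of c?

b is NoneType; c is complex

NoneType, complex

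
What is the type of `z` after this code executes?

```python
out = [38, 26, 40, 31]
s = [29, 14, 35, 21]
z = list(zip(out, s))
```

list(zip(...)) returns a list of tuples

list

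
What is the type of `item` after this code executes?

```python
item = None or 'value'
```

'or' with None returns the other value ('value', str)

str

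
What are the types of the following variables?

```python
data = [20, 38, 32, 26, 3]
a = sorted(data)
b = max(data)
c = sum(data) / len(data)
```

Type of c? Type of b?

int / int returns float; max of ints returns int

float, int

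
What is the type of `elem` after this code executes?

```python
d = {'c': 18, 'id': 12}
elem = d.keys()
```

.keys() returns a dict_keys view object

dict_keys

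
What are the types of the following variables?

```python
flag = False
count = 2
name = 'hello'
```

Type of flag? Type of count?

flag is bool; count is int

bool, int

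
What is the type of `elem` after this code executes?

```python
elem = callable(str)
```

callable() returns bool

bool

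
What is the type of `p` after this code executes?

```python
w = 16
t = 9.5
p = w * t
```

int * float returns float (16 * 9.5 = 152.0)

float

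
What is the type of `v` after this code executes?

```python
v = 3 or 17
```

'or' returns the first truthy value (3, which is int)

int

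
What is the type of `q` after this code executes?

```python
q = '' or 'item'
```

'or' returns first truthy value ('item', which is str)

str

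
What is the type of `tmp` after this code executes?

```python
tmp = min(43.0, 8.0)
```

min() of floats returns float

float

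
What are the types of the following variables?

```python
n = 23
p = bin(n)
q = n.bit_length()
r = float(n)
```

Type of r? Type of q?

float() returns float; int.bit_length() returns int

float, int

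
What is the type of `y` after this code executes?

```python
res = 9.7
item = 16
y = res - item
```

float - int returns float (9.7 - 16 = -6.3)

float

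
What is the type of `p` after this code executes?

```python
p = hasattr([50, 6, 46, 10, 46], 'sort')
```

hasattr() returns bool

bool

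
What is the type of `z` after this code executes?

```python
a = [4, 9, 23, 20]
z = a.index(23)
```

list.index() returns int

int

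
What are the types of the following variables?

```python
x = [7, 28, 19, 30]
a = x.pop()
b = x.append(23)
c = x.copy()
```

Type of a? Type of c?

list.pop() returns the element (int); list.copy() returns list

int, list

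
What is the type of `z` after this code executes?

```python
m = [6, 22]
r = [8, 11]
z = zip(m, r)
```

zip() returns a zip iterator object

zip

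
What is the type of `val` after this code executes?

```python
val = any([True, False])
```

any() returns bool

bool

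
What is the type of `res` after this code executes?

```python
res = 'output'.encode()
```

str.encode() returns bytes

bytes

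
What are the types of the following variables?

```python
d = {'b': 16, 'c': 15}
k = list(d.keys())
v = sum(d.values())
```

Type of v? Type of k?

sum of int values returns int; list(...) returns list

int, list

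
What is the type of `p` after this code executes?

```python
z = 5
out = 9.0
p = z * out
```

int * float returns float (5 * 9.0 = 45.0)

float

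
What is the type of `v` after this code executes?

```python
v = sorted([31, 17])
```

sorted() always returns list

list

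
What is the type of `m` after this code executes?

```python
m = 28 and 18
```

'and' returns the last value when all truthy (18, which is int)

int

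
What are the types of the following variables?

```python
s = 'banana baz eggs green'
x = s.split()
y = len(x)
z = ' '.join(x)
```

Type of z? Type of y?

str.join() returns str; len() returns int

str, int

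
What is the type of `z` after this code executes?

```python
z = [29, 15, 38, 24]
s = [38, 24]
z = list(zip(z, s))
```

list(zip(...)) returns a list of tuples

list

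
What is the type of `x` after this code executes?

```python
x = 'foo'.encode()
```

str.encode() returns bytes

bytes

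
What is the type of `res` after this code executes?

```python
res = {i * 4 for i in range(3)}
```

A set comprehension {expr for x in iterable} produces a set

set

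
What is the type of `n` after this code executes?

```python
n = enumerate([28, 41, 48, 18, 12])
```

enumerate() returns an enumerate iterator object

enumerate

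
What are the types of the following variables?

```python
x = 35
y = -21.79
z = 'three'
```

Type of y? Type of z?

y is float; z is str

float, str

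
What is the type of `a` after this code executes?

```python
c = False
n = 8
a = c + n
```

bool + int returns int (False is 0, so 0 + 8 = 8)

int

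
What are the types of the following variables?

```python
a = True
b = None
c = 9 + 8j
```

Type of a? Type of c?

a is bool; c is complex

bool, complex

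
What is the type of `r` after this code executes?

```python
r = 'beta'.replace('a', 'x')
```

str.replace() returns str

str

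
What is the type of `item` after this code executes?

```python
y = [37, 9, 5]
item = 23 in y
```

'in' operator returns bool

bool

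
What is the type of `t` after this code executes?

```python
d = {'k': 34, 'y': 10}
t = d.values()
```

.values() returns a dict_values view object

dict_values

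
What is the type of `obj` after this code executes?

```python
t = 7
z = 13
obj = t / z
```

int / int always returns float in Python 3 (7 / 13 = 0.538462)

float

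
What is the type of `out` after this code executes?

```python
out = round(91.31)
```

round() with no ndigits arg returns int

int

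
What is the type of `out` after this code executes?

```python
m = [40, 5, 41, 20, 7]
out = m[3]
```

Indexing a list of ints returns int (m[3] = 20)

int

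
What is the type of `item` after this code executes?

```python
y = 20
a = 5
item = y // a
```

int // int returns int (20 // 5 = 4)

int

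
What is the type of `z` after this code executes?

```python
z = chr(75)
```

chr() returns str (single character)

str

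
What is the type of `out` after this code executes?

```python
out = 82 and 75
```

'and' returns the last value when all truthy (75, which is int)

int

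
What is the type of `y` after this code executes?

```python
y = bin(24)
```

bin() returns str representation

str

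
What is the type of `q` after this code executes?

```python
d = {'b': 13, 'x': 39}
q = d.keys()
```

.keys() returns a dict_keys view object

dict_keys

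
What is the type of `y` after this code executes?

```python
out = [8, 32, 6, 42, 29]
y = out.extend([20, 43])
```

list.extend() returns None

NoneType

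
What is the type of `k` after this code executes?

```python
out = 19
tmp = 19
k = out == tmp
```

Equality comparison returns bool

bool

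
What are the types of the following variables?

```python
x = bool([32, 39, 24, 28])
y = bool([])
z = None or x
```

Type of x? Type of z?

bool() returns bool; None or <bool> returns the bool

bool, bool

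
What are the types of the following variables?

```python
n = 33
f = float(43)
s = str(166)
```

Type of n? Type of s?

n is int; s is str

int, str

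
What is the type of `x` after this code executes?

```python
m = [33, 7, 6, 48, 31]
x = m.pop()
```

list.pop() returns the popped element (int here)

int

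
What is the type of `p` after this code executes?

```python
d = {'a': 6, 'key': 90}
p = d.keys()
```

.keys() returns a dict_keys view object

dict_keys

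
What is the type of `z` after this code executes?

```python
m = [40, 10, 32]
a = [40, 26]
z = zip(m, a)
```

zip() returns a zip iterator object

zip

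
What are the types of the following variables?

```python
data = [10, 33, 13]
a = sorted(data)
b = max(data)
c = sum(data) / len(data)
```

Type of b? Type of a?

max of ints returns int; sorted() returns list

int, list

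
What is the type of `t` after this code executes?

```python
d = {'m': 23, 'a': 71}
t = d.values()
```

.values() returns a dict_values view object

dict_values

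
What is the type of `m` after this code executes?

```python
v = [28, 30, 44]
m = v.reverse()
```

list.reverse() returns None

NoneType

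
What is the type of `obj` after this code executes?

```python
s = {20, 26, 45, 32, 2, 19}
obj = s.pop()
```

Popping from a set of ints returns int

int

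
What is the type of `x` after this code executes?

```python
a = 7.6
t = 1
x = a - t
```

float - int returns float (7.6 - 1 = 6.6)

float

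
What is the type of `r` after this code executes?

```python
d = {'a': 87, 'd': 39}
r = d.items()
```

dict.items() returns a dict_items view

dict_items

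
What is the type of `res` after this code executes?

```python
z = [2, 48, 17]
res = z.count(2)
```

list.count() returns int

int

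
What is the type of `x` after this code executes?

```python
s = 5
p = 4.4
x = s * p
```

int * float returns float (5 * 4.4 = 22.0)

float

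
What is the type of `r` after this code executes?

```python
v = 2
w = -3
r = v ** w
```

int ** negative int returns float

float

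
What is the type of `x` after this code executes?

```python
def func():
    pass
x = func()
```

A function with no return statement returns None

NoneType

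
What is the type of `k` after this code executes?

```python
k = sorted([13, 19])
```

sorted() always returns list

list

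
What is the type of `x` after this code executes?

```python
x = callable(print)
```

callable() returns bool

bool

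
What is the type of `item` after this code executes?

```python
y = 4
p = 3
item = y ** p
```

int ** positive int returns int (4 ** 3 = 64)

int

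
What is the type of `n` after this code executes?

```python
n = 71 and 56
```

'and' returns the last value when all truthy (56, which is int)

int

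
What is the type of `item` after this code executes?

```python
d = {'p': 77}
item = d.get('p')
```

dict.get() returns the value (int) when key is found

int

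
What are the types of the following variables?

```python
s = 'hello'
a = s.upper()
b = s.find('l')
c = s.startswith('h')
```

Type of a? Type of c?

str.upper() returns str; str.startswith() returns bool

str, bool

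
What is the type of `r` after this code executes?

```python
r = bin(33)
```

bin() returns str representation

str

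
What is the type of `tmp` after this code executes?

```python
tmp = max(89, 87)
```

max() of ints returns int

int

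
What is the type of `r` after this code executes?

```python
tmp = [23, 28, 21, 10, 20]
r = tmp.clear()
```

list.clear() returns None

NoneType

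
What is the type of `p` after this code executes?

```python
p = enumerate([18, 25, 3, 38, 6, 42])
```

enumerate() returns an enumerate iterator object

enumerate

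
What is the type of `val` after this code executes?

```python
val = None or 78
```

'or' with None returns the other value (78, int)

int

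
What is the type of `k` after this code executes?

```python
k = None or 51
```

'or' with None returns the other value (51, int)

int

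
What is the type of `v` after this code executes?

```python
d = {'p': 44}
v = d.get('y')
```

dict.get() returns None when key 'y' is not found and no default given

NoneType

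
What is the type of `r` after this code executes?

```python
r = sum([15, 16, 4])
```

sum() of ints returns int

int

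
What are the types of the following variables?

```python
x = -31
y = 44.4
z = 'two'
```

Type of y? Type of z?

y is float; z is str

float, str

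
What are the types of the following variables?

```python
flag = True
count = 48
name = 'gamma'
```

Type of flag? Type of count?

flag is bool; count is int

bool, int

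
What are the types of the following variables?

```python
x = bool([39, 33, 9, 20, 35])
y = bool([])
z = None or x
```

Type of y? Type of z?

bool() returns bool; None or <bool> returns the bool

bool, bool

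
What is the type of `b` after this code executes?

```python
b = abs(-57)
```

abs() of int returns int

int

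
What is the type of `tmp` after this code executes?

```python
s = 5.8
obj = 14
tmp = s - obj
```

float - int returns float (5.8 - 14 = -8.2)

float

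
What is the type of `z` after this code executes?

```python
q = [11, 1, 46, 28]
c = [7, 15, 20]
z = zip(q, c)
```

zip() returns a zip iterator object

zip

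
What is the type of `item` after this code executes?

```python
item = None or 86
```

'or' with None returns the other value (86, int)

int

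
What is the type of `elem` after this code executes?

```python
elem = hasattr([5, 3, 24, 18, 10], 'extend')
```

hasattr() returns bool

bool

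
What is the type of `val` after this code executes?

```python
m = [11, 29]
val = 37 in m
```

'in' operator returns bool

bool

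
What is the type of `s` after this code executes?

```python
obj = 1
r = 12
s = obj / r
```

int / int always returns float in Python 3 (1 / 12 = 0.0833333)

float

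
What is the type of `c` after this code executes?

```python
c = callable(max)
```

callable() returns bool

bool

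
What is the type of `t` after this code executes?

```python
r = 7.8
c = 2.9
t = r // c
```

float // float returns float (floor division preserves float type)

float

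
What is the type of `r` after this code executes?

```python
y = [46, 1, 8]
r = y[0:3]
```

Slicing a list always returns a list

list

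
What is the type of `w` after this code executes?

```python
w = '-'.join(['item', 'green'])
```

str.join() returns str

str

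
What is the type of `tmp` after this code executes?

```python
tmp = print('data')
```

print() returns None

NoneType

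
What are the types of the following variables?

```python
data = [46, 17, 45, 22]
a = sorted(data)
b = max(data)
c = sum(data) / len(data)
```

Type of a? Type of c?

sorted() returns list; int / int returns float

list, float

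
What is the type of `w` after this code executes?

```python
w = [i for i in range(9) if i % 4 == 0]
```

A list comprehension [...] produces a list

list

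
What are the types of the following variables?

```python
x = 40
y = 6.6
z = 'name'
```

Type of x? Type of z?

x is int; z is str

int, str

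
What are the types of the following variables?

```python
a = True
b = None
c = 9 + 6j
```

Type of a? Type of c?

a is bool; c is complex

bool, complex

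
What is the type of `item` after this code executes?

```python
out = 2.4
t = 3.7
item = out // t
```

float // float returns float (floor division preserves float type)

float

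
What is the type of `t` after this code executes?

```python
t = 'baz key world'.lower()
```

str.lower() returns str

str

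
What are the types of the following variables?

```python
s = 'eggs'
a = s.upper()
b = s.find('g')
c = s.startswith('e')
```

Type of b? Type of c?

str.find() returns int; str.startswith() returns bool

int, bool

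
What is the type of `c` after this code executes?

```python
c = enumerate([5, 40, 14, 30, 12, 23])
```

enumerate() returns an enumerate iterator object

enumerate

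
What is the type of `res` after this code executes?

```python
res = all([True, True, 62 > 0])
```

all() returns bool

bool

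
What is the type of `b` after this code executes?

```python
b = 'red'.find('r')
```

str.find() returns int (index, or -1)

int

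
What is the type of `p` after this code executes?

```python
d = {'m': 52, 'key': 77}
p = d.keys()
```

.keys() returns a dict_keys view object

dict_keys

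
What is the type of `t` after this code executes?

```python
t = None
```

None has type NoneType

NoneType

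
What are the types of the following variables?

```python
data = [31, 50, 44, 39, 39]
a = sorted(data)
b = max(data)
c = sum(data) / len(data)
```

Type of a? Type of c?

sorted() returns list; int / int returns float

list, float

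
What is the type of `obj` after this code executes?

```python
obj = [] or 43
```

'or' returns first truthy value (43, which is int)

int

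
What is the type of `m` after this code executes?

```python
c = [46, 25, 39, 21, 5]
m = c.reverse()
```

list.reverse() returns None

NoneType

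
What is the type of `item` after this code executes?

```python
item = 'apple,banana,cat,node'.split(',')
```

str.split() returns list

list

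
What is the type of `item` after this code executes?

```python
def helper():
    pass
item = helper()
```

A function with no return statement returns None

NoneType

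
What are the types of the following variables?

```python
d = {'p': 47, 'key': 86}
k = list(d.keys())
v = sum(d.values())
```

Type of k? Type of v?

list(...) returns list; sum of int values returns int

list, int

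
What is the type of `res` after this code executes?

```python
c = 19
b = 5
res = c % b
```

int % int returns int (19 % 5 = 4)

int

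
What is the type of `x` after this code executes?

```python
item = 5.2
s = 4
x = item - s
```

float - int returns float (5.2 - 4 = 1.2)

float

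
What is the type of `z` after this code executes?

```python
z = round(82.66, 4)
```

round() with ndigits arg returns float

float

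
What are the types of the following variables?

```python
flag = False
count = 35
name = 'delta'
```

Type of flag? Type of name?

flag is bool; name is str

bool, str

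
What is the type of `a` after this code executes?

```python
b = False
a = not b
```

'not' always returns bool

bool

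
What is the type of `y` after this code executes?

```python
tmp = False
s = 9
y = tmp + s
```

bool + int returns int (False is 0, so 0 + 9 = 9)

int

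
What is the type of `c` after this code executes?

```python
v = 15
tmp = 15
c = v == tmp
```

Equality comparison returns bool

bool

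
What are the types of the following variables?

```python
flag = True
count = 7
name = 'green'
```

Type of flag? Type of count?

flag is bool; count is int

bool, int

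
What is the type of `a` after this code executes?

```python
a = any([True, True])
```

any() returns bool

bool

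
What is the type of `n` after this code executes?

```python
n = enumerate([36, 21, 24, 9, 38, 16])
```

enumerate() returns an enumerate iterator object

enumerate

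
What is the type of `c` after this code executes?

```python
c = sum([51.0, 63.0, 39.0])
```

sum() of floats returns float

float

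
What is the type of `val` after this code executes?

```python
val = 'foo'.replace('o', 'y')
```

str.replace() returns str

str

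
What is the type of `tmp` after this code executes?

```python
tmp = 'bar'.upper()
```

str.upper() returns str

str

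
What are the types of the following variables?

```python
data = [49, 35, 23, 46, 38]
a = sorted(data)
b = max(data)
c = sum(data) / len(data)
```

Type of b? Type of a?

max of ints returns int; sorted() returns list

int, list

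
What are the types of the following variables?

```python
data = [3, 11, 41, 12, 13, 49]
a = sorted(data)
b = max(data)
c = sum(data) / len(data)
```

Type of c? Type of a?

int / int returns float; sorted() returns list

float, list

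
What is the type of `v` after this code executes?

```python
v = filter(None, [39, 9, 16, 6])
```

filter() returns a filter iterator object

filter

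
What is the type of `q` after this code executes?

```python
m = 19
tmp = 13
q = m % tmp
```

int % int returns int (19 % 13 = 6)

int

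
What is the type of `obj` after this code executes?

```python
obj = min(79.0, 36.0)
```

min() of floats returns float

float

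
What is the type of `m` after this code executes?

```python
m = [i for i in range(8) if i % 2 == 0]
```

A list comprehension [...] produces a list

list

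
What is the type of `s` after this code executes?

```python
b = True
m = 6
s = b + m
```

bool + int returns int (True is 1, so 1 + 6 = 7)

int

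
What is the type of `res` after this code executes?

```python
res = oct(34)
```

oct() returns str representation

str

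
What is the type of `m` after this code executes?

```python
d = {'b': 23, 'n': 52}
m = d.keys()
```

.keys() returns a dict_keys view object

dict_keys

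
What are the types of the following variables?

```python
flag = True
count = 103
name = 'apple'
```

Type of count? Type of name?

count is int; name is str

int, str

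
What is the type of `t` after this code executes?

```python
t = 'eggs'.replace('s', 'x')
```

str.replace() returns str

str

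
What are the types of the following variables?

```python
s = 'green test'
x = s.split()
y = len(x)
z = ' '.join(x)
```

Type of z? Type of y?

str.join() returns str; len() returns int

str, int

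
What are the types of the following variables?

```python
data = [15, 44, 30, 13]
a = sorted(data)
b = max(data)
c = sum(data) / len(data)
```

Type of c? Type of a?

int / int returns float; sorted() returns list

float, list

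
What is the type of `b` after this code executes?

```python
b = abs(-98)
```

abs() of int returns int

int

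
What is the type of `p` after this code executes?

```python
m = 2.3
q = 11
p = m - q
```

float - int returns float (2.3 - 11 = -8.7)

float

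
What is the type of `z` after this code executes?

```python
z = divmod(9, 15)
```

divmod() returns a tuple (quotient, remainder)

tuple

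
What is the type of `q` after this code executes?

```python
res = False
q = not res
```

'not' always returns bool

bool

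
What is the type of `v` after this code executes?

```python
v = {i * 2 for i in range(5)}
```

A set comprehension {expr for x in iterable} produces a set

set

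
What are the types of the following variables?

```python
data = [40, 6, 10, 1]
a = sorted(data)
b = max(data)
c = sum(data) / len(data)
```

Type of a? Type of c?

sorted() returns list; int / int returns float

list, float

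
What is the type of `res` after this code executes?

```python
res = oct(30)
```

oct() returns str representation

str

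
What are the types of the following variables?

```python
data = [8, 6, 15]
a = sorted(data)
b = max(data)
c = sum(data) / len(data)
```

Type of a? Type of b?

sorted() returns list; max of ints returns int

list, int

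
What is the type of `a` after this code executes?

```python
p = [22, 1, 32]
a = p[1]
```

Indexing a list of ints returns int (p[1] = 1)

int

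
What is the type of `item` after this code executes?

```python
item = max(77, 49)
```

max() of ints returns int

int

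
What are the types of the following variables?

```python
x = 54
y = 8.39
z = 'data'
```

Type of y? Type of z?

y is float; z is str

float, str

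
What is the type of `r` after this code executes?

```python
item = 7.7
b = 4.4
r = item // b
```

float // float returns float (floor division preserves float type)

float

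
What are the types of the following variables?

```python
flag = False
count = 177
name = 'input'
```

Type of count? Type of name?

count is int; name is str

int, str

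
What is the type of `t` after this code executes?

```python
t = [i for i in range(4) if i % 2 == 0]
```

A list comprehension [...] produces a list

list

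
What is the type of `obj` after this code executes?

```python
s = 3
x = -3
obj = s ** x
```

int ** negative int returns float

float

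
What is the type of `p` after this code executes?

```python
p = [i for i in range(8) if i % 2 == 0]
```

A list comprehension [...] produces a list

list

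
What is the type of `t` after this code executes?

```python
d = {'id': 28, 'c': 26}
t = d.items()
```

dict.items() returns a dict_items view

dict_items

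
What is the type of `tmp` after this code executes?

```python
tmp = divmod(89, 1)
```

divmod() returns a tuple (quotient, remainder)

tuple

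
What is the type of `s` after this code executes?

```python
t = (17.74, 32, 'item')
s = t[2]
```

Index 2 of tuple is 'item' which is str

str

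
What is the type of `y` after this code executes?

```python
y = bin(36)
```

bin() returns str representation

str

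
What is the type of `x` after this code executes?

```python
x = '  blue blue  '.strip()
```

str.strip() returns str

str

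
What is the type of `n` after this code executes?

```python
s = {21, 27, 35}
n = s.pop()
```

Popping from a set of ints returns int

int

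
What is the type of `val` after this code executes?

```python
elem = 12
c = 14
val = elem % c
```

int % int returns int (12 % 14 = 12)

int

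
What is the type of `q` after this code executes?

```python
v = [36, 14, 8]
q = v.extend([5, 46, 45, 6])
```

list.extend() returns None

NoneType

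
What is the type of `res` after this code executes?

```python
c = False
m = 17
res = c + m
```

bool + int returns int (False is 0, so 0 + 17 = 17)

int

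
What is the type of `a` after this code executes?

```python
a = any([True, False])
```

any() returns bool

bool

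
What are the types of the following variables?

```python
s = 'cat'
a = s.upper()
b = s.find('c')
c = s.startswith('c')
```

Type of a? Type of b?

str.upper() returns str; str.find() returns int

str, int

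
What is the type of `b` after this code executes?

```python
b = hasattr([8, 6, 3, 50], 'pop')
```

hasattr() returns bool

bool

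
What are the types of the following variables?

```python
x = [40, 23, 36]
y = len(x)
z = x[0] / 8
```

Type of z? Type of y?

int / int returns float; len() returns int

float, int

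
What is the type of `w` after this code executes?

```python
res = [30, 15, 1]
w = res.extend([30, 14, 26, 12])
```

list.extend() returns None

NoneType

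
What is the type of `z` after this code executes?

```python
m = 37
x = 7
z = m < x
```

Comparison operators return bool

bool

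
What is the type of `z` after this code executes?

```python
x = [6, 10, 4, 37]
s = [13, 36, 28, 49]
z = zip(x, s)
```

zip() returns a zip iterator object

zip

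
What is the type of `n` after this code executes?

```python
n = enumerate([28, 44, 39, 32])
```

enumerate() returns an enumerate iterator object

enumerate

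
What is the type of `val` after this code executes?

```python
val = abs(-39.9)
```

abs() of float returns float

float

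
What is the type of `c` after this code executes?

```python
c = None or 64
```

'or' with None returns the other value (64, int)

int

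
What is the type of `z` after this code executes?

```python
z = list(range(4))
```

list(range(...)) returns list

list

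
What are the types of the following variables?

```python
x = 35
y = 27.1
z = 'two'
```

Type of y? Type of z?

y is float; z is str

float, str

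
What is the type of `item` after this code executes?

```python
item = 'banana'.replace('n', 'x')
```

str.replace() returns str

str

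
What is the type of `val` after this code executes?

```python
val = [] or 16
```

'or' returns first truthy value (16, which is int)

int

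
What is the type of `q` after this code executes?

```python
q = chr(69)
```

chr() returns str (single character)

str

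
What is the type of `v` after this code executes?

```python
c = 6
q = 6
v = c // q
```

int // int returns int (6 // 6 = 1)

int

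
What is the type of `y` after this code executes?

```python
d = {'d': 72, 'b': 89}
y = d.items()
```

dict.items() returns a dict_items view

dict_items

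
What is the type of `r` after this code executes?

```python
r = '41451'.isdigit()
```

str.isdigit() returns bool

bool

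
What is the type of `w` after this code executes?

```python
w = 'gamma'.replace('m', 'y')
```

str.replace() returns str

str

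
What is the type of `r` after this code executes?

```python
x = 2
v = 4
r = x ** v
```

int ** positive int returns int (2 ** 4 = 16)

int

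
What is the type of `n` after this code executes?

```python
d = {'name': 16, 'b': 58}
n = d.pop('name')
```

dict.pop() returns the value (int)

int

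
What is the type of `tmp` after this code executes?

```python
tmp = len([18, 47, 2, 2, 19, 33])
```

len() always returns int

int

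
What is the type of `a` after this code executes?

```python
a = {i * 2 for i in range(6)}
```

A set comprehension {expr for x in iterable} produces a set

set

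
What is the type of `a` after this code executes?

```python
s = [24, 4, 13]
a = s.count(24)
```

list.count() returns int

int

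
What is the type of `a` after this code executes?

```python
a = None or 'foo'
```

'or' with None returns the other value ('foo', str)

str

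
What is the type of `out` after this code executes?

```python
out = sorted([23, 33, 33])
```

sorted() always returns list

list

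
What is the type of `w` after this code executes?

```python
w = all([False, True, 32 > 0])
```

all() returns bool

bool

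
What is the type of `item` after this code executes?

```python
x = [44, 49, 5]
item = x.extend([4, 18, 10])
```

list.extend() returns None

NoneType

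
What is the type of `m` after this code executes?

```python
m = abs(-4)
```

abs() of int returns int

int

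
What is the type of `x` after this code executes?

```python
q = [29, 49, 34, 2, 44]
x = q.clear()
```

list.clear() returns None

NoneType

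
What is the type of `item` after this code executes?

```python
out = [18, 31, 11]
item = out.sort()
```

list.sort() returns None (sorts in place)

NoneType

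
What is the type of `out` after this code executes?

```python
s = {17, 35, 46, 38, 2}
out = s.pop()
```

Popping from a set of ints returns int

int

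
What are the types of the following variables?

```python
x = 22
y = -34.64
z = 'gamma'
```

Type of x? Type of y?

x is int; y is float

int, float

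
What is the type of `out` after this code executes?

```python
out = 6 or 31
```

'or' returns the first truthy value (6, which is int)

int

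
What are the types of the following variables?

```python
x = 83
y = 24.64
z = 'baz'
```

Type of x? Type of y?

x is int; y is float

int, float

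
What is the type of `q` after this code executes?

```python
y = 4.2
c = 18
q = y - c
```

float - int returns float (4.2 - 18 = -13.8)

float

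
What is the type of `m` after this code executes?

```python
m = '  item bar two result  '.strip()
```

str.strip() returns str

str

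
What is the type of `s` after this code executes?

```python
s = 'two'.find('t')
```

str.find() returns int (index, or -1)

int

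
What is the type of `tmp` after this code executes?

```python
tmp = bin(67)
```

bin() returns str representation

str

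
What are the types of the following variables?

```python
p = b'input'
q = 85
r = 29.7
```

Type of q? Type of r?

q is int; r is float

int, float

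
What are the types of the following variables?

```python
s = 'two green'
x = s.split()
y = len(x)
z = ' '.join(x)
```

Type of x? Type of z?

str.split() returns list; str.join() returns str

list, str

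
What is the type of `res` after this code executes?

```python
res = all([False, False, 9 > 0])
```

all() returns bool

bool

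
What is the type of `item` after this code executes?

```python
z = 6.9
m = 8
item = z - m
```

float - int returns float (6.9 - 8 = -1.1)

float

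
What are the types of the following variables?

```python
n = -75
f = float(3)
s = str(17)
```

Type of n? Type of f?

n is int; f is float

int, float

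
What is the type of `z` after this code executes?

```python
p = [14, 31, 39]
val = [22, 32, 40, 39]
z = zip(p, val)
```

zip() returns a zip iterator object

zip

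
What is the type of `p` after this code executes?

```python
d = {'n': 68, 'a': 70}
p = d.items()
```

dict.items() returns a dict_items view

dict_items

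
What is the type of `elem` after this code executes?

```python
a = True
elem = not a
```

'not' always returns bool

bool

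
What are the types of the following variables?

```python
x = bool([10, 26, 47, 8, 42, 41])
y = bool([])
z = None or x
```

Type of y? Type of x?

bool() returns bool; bool() returns bool

bool, bool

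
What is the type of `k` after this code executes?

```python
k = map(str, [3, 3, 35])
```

map() returns a map iterator object

map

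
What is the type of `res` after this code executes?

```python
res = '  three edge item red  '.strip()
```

str.strip() returns str

str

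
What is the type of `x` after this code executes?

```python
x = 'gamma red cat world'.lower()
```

str.lower() returns str

str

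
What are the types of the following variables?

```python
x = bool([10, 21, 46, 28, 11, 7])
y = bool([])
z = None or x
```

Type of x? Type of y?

bool() returns bool; bool() returns bool

bool, bool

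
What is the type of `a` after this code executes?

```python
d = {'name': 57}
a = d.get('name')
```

dict.get() returns the value (int) when key is found

int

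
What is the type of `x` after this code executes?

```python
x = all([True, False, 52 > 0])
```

all() returns bool

bool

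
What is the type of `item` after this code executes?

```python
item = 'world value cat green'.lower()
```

str.lower() returns str

str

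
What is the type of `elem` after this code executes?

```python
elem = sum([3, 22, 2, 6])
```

sum() of ints returns int

int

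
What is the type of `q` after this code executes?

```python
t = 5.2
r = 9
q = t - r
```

float - int returns float (5.2 - 9 = -3.8)

float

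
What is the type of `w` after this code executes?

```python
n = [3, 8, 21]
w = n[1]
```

Indexing a list of ints returns int (n[1] = 8)

int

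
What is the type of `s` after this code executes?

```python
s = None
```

None has type NoneType

NoneType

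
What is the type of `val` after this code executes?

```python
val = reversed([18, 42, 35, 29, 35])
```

reversed() on a list returns a list_reverseiterator

list_reverseiterator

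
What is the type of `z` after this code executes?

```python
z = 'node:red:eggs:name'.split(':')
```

str.split() returns list

list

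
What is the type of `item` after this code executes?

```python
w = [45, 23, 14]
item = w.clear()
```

list.clear() returns None

NoneType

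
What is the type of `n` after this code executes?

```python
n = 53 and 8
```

'and' returns the last value when all truthy (8, which is int)

int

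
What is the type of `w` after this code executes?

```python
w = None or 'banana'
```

'or' with None returns the other value ('banana', str)

str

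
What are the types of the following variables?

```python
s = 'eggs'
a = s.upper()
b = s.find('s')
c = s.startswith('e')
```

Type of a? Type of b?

str.upper() returns str; str.find() returns int

str, int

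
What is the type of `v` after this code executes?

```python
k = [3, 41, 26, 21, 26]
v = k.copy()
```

list.copy() returns list

list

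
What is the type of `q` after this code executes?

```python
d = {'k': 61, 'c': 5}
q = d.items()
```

dict.items() returns a dict_items view

dict_items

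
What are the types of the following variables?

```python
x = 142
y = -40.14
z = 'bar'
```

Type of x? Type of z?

x is int; z is str

int, str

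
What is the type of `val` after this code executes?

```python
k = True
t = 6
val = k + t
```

bool + int returns int (True is 1, so 1 + 6 = 7)

int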